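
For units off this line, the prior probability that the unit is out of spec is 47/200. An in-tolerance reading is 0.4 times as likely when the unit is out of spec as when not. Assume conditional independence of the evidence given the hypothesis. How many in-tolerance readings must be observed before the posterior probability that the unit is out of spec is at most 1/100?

4

Prior odds = 0.235/0.765 = 47/153.
Likelihood ratio per in-tolerance reading = 0.4.
Target posterior odds = 0.01/0.99 = 1/99.
Require 0.4ⁿ ≤ 1/99 ÷ (47/153) = 17/517.
0.4³ = 0.064 is still above 17/517 but 0.4⁴ = 0.0256 is at or below it, so n = 4.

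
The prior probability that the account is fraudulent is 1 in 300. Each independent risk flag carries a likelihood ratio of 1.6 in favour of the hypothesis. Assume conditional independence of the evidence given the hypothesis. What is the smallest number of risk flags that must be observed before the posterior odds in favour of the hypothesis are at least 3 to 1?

15

Prior odds: (1/300) ÷ (299/300) = 1/299.
Likelihood ratio per risk flag = 1.6.
Target odds = 3.
Need (1/299) × 1.6ⁿ ≥ 3, i.e. 1.6ⁿ ≥ 897.
1.6¹⁴ ≈720.576 falls short of 897 but 1.6¹⁵ ≈1152.92 reaches it, so n = 15.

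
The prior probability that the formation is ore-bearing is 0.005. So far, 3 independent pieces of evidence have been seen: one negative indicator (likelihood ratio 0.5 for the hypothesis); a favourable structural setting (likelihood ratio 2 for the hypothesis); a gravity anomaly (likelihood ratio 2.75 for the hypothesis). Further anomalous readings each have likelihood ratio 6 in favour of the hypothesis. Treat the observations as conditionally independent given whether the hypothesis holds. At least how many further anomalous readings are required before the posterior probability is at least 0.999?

7

Prior odds = 0.005/0.995 = 1/199.
Combined Bayes factor of the evidence already in hand = 0.5 × 2 × 2.75 = 2.75.
Odds after that evidence = (1/199) × 2.75 = 11/796.
Target odds = 0.999/0.001 = 999.
Need 6ⁿ ≥ 999 ÷ (11/796) = 795204/11.
6⁶ = 46656 falls short of 795204/11 but 6⁷ = 279936 reaches it, so n = 7.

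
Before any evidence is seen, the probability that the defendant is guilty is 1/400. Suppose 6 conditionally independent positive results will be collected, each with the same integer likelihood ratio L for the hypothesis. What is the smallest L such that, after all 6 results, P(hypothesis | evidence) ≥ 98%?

6

Prior odds = 0.0025/0.9975 = 1/399.
Target odds = 0.98/0.02 = 49.
Need L⁶ ≥ 49 ÷ (1/399) = 19551.
5⁶ = 15625 < 19551 ≤ 46656 = 6⁶, so L = 6.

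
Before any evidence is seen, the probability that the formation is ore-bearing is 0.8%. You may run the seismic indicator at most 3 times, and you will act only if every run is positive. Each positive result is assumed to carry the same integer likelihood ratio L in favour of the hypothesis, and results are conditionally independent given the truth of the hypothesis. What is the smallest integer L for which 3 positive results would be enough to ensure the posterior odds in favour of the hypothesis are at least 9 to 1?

11

Prior odds = 0.008/0.992 = 1/124.
Target odds = 9.
Need L³ ≥ 9 ÷ (1/124) = 1116.
10³ = 1000 < 1116 ≤ 1331 = 11³, so L = 11.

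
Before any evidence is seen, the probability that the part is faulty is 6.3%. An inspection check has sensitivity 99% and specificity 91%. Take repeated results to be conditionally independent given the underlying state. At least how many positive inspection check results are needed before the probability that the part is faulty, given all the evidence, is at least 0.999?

Prior odds = 0.063/0.937 = 63/937.
False-positive rate = 1 − 0.91 = 0.09; likelihood ratio of a positive = 0.99/0.09 = 11.
Target posterior odds = 0.999/0.001 = 999.
Require 11ⁿ ≥ 999 ÷ (63/937) = 104007/7.
11⁴ = 14641 falls short of 104007/7 but 11⁵ = 161051 reaches it, so n = 5.

5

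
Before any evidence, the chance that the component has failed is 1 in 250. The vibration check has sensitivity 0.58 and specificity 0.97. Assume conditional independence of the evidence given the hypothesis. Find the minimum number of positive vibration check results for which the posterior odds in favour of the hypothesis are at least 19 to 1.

3

Prior odds = 0.004/0.996 = 1/249.
False-positive rate = 1 − 0.97 = 0.03; likelihood ratio of a positive = 0.58/0.03 = 58/3.
Target odds = 19.
Require (58/3)ⁿ ≥ 19 ÷ (1/249) = 4731.
(58/3)² = 3364/9 falls short of 4731 but (58/3)³ = 195112/27 reaches it, so n = 3.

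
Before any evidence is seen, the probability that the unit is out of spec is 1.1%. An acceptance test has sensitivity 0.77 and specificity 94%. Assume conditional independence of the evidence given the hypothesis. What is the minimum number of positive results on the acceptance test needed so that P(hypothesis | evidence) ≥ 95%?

Prior odds = 0.011/0.989 = 11/989.
False-positive rate = 1 − 0.94 = 0.06; likelihood ratio of a positive = 0.77/0.06 = 77/6.
Target posterior odds = 0.95/0.05 = 19.
Need (11/989) × (77/6)ⁿ ≥ 19, i.e. (77/6)ⁿ ≥ 18791/11.
(77/6)² = 5929/36 falls short of 18791/11 but (77/6)³ = 456533/216 reaches it, so n = 3.

3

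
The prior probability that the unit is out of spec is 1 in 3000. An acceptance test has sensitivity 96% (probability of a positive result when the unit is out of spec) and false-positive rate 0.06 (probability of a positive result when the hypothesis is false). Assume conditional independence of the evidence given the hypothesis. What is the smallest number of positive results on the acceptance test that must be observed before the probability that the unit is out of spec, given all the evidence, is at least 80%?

4

Prior odds: (1/3000) ÷ (2999/3000) = 1/2999.
Likelihood ratio of a positive result = 0.96/0.06 = 16.
Target odds: 0.8 ÷ 0.2 = 4.
Need (1/2999) × 16ⁿ ≥ 4, i.e. 16ⁿ ≥ 11996.
16³ = 4096 falls short of 11996 but 16⁴ = 65536 reaches it, so n = 4.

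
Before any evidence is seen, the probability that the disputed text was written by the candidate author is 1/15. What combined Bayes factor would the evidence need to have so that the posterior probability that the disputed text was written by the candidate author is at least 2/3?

28

Prior odds = (1/15)/(14/15) = 1/14.
Target odds = (2/3)/(1/3) = 2.
Required Bayes factor = 2 ÷ (1/14) = 28.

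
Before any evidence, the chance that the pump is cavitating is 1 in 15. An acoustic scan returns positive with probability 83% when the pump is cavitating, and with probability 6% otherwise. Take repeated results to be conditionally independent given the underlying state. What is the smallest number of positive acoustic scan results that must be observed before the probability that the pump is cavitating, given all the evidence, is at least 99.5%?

Prior odds = (1/15)/(14/15) = 1/14.
Likelihood ratio of a positive result = 0.83/0.06 = 83/6.
Target odds: 0.995 ÷ 0.005 = 199.
Need (1/14) × (83/6)ⁿ ≥ 199, i.e. (83/6)ⁿ ≥ 2786.
(83/6)³ = 571787/216 falls short of 2786 but (83/6)⁴ = 47458321/1296 reaches it, so n = 4.

4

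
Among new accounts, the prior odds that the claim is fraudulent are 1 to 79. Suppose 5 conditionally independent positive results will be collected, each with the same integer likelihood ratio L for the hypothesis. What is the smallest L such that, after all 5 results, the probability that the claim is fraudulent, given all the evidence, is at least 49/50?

6

Prior odds = 1/79.
Target odds = 0.98/0.02 = 49.
Need L⁵ ≥ 49 ÷ (1/79) = 3871.
5⁵ = 3125 < 3871 ≤ 7776 = 6⁵, so L = 6.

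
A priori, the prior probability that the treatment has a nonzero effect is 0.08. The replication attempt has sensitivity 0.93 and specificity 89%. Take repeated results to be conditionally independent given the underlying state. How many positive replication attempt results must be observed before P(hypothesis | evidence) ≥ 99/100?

Prior odds = 0.08/0.92 = 2/23.
False-positive rate = 1 − 0.89 = 0.11; likelihood ratio of a positive = 0.93/0.11 = 93/11.
Target odds: 0.99 ÷ 0.01 = 99.
Require (93/11)ⁿ ≥ 99 ÷ (2/23) = 1138.5.
(93/11)³ = 804357/1331 falls short of 1138.5 but (93/11)⁴ = 74805201/14641 reaches it, so n = 4.

4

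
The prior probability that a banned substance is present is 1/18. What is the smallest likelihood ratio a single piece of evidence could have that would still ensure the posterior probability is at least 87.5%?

119

Prior odds = (1/18)/(17/18) = 1/17.
Target odds = 0.875/0.125 = 7.
Required Bayes factor = 7 ÷ (1/17) = 119.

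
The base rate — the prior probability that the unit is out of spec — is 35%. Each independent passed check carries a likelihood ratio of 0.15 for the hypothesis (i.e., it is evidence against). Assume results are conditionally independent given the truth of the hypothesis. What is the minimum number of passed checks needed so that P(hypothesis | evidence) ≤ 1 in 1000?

4

Prior odds = 0.35/0.65 = 7/13.
Likelihood ratio per passed check = 0.15.
Target posterior odds = 0.001/0.999 = 1/999.
Need (7/13) × 0.15ⁿ ≤ 1/999, i.e. 0.15ⁿ ≤ 13/6993.
0.15³ = 0.003375 is still above 13/6993 but 0.15⁴ = 81/160000 is at or below it, so n = 4.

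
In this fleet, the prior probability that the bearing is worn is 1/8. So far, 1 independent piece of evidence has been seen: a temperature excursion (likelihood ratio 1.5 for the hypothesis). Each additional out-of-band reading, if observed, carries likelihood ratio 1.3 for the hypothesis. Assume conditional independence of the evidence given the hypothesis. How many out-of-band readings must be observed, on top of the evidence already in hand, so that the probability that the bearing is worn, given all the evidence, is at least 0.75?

Prior odds = 0.125/0.875 = 1/7.
Bayes factor of the evidence already in hand = 1.5.
Odds after that evidence = (1/7) × 1.5 = 3/14.
Target odds = 0.75/0.25 = 3.
Need 1.3ⁿ ≥ 3 ÷ (3/14) = 14.
1.3¹⁰ ≈13.7858 falls short of 14 but 1.3¹¹ ≈17.9216 reaches it, so n = 11.

11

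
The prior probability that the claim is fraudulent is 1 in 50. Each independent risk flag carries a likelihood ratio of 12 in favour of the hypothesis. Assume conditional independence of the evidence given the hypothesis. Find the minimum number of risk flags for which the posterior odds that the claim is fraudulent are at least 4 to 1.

Prior odds: 0.02 ÷ 0.98 = 1/49.
Likelihood ratio per risk flag = 12.
Target odds = 4.
Require 12ⁿ ≥ 4 ÷ (1/49) = 196.
12² = 144 falls short of 196 but 12³ = 1728 reaches it, so n = 3.

3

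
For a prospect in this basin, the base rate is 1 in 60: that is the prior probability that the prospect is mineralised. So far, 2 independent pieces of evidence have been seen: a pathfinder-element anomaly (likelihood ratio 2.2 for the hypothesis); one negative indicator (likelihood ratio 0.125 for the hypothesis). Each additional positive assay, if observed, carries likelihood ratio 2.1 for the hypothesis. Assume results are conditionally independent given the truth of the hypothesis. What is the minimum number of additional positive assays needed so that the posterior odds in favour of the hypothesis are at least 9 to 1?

11

Prior odds = (1/60)/(59/60) = 1/59.
Combined Bayes factor of the evidence already in hand = 2.2 × 0.125 = 0.275.
Odds after that evidence = (1/59) × 0.275 = 11/2360.
Target odds = 9.
Need 2.1ⁿ ≥ 9 ÷ (11/2360) = 21240/11.
2.1¹⁰ ≈1667.99 falls short of 21240/11 but 2.1¹¹ ≈3502.78 reaches it, so n = 11.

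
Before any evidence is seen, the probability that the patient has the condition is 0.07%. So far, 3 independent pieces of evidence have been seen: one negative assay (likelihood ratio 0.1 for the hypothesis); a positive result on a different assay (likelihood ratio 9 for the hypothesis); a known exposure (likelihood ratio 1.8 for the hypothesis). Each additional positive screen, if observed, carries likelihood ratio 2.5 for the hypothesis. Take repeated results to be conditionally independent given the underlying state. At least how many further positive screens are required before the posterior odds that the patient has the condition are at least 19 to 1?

11

Prior odds = 0.0007/0.9993 = 7/9993.
Combined Bayes factor of the evidence already in hand = 0.1 × 9 × 1.8 = 1.62.
Odds after that evidence = (7/9993) × 1.62 = 189/166550.
Target odds = 19.
Need 2.5ⁿ ≥ 19 ÷ (189/166550) = 3164450/189.
2.5¹⁰ = 9765625/1024 falls short of 3164450/189 but 2.5¹¹ = 48828125/2048 reaches it, so n = 11.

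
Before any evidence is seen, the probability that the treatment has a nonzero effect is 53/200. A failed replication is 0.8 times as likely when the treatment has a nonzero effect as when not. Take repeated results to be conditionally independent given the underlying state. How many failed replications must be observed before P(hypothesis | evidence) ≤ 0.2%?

Prior odds = 0.265/0.735 = 53/147.
Likelihood ratio per failed replication = 0.8.
Target odds: 0.002 ÷ 0.998 = 1/499.
Need (53/147) × 0.8ⁿ ≤ 1/499, i.e. 0.8ⁿ ≤ 147/26447.
0.8²³ ≈0.00590296 is still above 147/26447 but 0.8²⁴ ≈0.00472237 is at or below it, so n = 24.

24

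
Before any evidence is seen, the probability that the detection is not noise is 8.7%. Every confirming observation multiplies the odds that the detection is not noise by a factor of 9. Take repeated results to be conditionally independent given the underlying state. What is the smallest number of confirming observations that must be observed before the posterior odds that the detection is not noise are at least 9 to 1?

Prior odds = 0.087/0.913 = 87/913.
Likelihood ratio per confirming observation = 9.
Target odds = 9.
Require 9ⁿ ≥ 9 ÷ (87/913) = 2739/29.
9² = 81 falls short of 2739/29 but 9³ = 729 reaches it, so n = 3.

3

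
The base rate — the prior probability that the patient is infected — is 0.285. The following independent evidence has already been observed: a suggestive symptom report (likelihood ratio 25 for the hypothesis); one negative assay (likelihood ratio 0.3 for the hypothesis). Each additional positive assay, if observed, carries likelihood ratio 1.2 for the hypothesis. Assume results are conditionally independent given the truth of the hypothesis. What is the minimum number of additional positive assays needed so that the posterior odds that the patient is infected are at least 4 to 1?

2

Prior odds = 0.285/0.715 = 57/143.
Combined Bayes factor of the evidence already in hand = 25 × 0.3 = 7.5.
Odds after that evidence = (57/143) × 7.5 = 855/286.
Target odds = 4.
Need 1.2ⁿ ≥ 4 ÷ (855/286) = 1144/855.
1.2¹ = 1.2 falls short of 1144/855 but 1.2² = 1.44 reaches it, so n = 2.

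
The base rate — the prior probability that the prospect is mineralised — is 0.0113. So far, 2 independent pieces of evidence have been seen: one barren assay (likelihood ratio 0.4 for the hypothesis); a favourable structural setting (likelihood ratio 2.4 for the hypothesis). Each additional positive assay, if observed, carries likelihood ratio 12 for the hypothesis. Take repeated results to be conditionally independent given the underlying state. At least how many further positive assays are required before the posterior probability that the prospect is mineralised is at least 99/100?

Prior odds = 0.0113/0.9887 = 113/9887.
Combined Bayes factor of the evidence already in hand = 0.4 × 2.4 = 0.96.
Odds after that evidence = (113/9887) × 0.96 = 2712/247175.
Target odds = 0.99/0.01 = 99.
Need 12ⁿ ≥ 99 ÷ (2712/247175) = 8156775/904.
12³ = 1728 falls short of 8156775/904 but 12⁴ = 20736 reaches it, so n = 4.

4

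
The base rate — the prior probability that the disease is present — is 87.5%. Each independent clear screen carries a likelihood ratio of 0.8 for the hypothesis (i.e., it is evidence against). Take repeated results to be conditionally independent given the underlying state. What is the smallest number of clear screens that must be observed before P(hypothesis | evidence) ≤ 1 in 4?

14

Prior odds: 0.875 ÷ 0.125 = 7.
Likelihood ratio per clear screen = 0.8.
Target odds: 0.25 ÷ 0.75 = 1/3.
Need 7 × 0.8ⁿ ≤ 1/3, i.e. 0.8ⁿ ≤ 1/21.
0.8¹³ ≈0.0549756 is still above 1/21 but 0.8¹⁴ ≈0.0439805 is at or below it, so n = 14.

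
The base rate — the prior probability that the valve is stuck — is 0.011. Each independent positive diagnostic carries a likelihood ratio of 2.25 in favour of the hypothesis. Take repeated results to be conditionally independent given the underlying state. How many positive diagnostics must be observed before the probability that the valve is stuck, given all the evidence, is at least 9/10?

Prior odds: 0.011 ÷ 0.989 = 11/989.
Likelihood ratio per positive diagnostic = 2.25.
Target odds: 0.9 ÷ 0.1 = 9.
Need (11/989) × 2.25ⁿ ≥ 9, i.e. 2.25ⁿ ≥ 8901/11.
2.25⁸ = 43046721/65536 falls short of 8901/11 but 2.25⁹ = 387420489/262144 reaches it, so n = 9.

9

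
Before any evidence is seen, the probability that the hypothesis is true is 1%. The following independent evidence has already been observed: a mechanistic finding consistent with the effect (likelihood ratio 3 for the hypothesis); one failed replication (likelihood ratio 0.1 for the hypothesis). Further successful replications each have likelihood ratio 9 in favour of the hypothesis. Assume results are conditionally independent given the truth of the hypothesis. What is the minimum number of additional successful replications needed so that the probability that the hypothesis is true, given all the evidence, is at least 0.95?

Prior odds = 0.01/0.99 = 1/99.
Combined Bayes factor of the evidence already in hand = 3 × 0.1 = 0.3.
Odds after that evidence = (1/99) × 0.3 = 1/330.
Target odds = 0.95/0.05 = 19.
Need 9ⁿ ≥ 19 ÷ (1/330) = 6270.
9³ = 729 falls short of 6270 but 9⁴ = 6561 reaches it, so n = 4.

4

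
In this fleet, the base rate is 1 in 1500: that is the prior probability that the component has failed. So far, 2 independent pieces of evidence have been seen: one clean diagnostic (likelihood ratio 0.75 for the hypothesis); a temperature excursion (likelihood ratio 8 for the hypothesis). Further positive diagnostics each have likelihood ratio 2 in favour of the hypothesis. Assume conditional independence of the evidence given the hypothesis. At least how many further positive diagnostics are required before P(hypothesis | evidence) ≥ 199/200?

16

Prior odds = (1/1500)/(1499/1500) = 1/1499.
Combined Bayes factor of the evidence already in hand = 0.75 × 8 = 6.
Odds after that evidence = (1/1499) × 6 = 6/1499.
Target odds = 0.995/0.005 = 199.
Need 2ⁿ ≥ 199 ÷ (6/1499) = 298301/6.
2¹⁵ = 32768 falls short of 298301/6 but 2¹⁶ = 65536 reaches it, so n = 16.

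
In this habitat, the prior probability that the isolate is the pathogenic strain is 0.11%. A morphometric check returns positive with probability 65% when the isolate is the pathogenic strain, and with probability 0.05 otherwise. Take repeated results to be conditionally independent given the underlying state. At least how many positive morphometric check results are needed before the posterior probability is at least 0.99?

Prior odds = 0.0011/0.9989 = 11/9989.
Likelihood ratio of a positive result = 0.65/0.05 = 13.
Target posterior odds = 0.99/0.01 = 99.
Need (11/9989) × 13ⁿ ≥ 99, i.e. 13ⁿ ≥ 89901.
13⁴ = 28561 falls short of 89901 but 13⁵ = 371293 reaches it, so n = 5.

5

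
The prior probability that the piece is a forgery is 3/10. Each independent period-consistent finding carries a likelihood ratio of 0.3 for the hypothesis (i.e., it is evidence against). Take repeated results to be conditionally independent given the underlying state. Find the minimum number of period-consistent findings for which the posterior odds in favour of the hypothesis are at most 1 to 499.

5

Prior odds = 0.3/0.7 = 3/7.
Likelihood ratio per period-consistent finding = 0.3.
Target odds = 1/499.
Require 0.3ⁿ ≤ 1/499 ÷ (3/7) = 7/1497.
0.3⁴ = 0.0081 is still above 7/1497 but 0.3⁵ = 243/100000 is at or below it, so n = 5.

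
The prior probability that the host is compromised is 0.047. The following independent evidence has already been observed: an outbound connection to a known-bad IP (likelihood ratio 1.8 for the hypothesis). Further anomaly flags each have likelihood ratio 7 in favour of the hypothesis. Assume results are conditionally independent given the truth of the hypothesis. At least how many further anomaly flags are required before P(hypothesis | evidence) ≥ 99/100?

Prior odds = 0.047/0.953 = 47/953.
Bayes factor of the evidence already in hand = 1.8.
Odds after that evidence = (47/953) × 1.8 = 423/4765.
Target odds = 0.99/0.01 = 99.
Need 7ⁿ ≥ 99 ÷ (423/4765) = 52415/47.
7³ = 343 falls short of 52415/47 but 7⁴ = 2401 reaches it, so n = 4.

4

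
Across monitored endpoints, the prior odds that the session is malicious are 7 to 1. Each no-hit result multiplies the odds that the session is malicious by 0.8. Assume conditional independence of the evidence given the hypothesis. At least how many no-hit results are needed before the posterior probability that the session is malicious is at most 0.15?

Prior odds = 7.
Likelihood ratio per no-hit result = 0.8.
Target posterior odds = 0.15/0.85 = 3/17.
Need 7 × 0.8ⁿ ≤ 3/17, i.e. 0.8ⁿ ≤ 3/119.
0.8¹⁶ ≈0.0281475 is still above 3/119 but 0.8¹⁷ ≈0.022518 is at or below it, so n = 17.

17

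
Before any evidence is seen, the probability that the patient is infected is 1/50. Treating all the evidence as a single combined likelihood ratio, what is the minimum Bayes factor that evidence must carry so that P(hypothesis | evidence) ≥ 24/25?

1176

Prior odds = 0.02/0.98 = 1/49.
Target odds = 0.96/0.04 = 24.
Required Bayes factor = 24 ÷ (1/49) = 1176.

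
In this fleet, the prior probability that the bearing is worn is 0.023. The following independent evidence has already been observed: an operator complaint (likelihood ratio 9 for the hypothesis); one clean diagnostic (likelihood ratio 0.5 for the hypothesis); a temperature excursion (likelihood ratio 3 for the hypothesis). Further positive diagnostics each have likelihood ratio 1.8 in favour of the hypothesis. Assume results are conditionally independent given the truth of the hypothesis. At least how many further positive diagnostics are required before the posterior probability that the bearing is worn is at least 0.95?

Prior odds = 0.023/0.977 = 23/977.
Combined Bayes factor of the evidence already in hand = 9 × 0.5 × 3 = 13.5.
Odds after that evidence = (23/977) × 13.5 = 621/1954.
Target odds = 0.95/0.05 = 19.
Need 1.8ⁿ ≥ 19 ÷ (621/1954) = 37126/621.
1.8⁶ = 531441/15625 falls short of 37126/621 but 1.8⁷ = 4782969/78125 reaches it, so n = 7.

7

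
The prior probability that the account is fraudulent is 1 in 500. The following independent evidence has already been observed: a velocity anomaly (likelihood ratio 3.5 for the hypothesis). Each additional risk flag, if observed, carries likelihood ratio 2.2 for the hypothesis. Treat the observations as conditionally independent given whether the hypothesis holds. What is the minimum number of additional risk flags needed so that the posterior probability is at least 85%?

Prior odds = 0.002/0.998 = 1/499.
Bayes factor of the evidence already in hand = 3.5.
Odds after that evidence = (1/499) × 3.5 = 7/998.
Target odds = 0.85/0.15 = 17/3.
Need 2.2ⁿ ≥ 17/3 ÷ (7/998) = 16966/21.
2.2⁸ = 214358881/390625 falls short of 16966/21 but 2.2⁹ ≈1207.27 reaches it, so n = 9.

9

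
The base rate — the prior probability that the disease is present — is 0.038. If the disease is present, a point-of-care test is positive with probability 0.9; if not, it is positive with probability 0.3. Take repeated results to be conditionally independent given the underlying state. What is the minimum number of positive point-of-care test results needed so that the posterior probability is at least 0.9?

Prior odds = 0.038/0.962 = 19/481.
Likelihood ratio of a positive = 0.9/0.3 = 3.
Target odds: 0.9 ÷ 0.1 = 9.
Need (19/481) × 3ⁿ ≥ 9, i.e. 3ⁿ ≥ 4329/19.
3⁴ = 81 falls short of 4329/19 but 3⁵ = 243 reaches it, so n = 5.

5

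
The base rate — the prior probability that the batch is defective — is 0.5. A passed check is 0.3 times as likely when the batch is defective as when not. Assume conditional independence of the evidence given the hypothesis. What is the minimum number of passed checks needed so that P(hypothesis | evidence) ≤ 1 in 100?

Prior odds: 0.5 ÷ 0.5 = 1.
Likelihood ratio per passed check = 0.3.
Target odds: 0.01 ÷ 0.99 = 1/99.
Require 0.3ⁿ ≤ 1/99 ÷ 1 = 1/99.
0.3³ = 0.027 is still above 1/99 but 0.3⁴ = 0.0081 is at or below it, so n = 4.

4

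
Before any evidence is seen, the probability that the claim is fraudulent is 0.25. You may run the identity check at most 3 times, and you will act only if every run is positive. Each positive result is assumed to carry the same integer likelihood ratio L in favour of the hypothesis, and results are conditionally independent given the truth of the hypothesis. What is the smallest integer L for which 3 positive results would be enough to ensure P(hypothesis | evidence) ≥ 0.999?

15

Prior odds = 0.25/0.75 = 1/3.
Target odds = 0.999/0.001 = 999.
Need L³ ≥ 999 ÷ (1/3) = 2997.
14³ = 2744 < 2997 ≤ 3375 = 15³, so L = 15.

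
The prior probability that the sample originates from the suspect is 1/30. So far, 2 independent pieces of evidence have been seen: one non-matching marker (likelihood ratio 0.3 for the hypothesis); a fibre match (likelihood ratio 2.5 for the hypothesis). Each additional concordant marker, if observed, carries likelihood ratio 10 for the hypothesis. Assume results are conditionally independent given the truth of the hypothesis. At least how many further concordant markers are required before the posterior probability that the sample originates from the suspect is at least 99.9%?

5

Prior odds = (1/30)/(29/30) = 1/29.
Combined Bayes factor of the evidence already in hand = 0.3 × 2.5 = 0.75.
Odds after that evidence = (1/29) × 0.75 = 3/116.
Target odds = 0.999/0.001 = 999.
Need 10ⁿ ≥ 999 ÷ (3/116) = 38628.
10⁴ = 10000 falls short of 38628 but 10⁵ = 100000 reaches it, so n = 5.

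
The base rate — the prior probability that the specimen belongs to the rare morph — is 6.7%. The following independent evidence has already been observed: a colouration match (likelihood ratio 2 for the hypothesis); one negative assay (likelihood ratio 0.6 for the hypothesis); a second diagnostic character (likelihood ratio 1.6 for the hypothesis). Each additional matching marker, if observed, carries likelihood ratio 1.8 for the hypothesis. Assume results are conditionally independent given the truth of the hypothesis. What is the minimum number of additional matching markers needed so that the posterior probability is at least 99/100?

12

Prior odds = 0.067/0.933 = 67/933.
Combined Bayes factor of the evidence already in hand = 2 × 0.6 × 1.6 = 1.92.
Odds after that evidence = (67/933) × 1.92 = 1072/7775.
Target odds = 0.99/0.01 = 99.
Need 1.8ⁿ ≥ 99 ÷ (1072/7775) = 769725/1072.
1.8¹¹ ≈642.684 falls short of 769725/1072 but 1.8¹² ≈1156.83 reaches it, so n = 12.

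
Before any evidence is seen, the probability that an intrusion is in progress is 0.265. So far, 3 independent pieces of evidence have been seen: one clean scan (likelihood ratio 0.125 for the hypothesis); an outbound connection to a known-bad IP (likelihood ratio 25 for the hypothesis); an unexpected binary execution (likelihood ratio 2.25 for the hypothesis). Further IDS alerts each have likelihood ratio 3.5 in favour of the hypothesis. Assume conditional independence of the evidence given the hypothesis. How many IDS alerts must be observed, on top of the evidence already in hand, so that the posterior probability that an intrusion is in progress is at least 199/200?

Prior odds = 0.265/0.735 = 53/147.
Combined Bayes factor of the evidence already in hand = 0.125 × 25 × 2.25 = 7.03125.
Odds after that evidence = (53/147) × 7.03125 = 3975/1568.
Target odds = 0.995/0.005 = 199.
Need 3.5ⁿ ≥ 199 ÷ (3975/1568) = 312032/3975.
3.5³ = 42.875 falls short of 312032/3975 but 3.5⁴ = 150.0625 reaches it, so n = 4.

4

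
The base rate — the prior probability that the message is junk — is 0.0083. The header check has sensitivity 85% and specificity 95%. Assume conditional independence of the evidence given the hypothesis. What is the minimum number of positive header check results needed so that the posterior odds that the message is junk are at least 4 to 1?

3

Prior odds = 0.0083/0.9917 = 83/9917.
False-positive rate = 1 − 0.95 = 0.05; likelihood ratio of a positive = 0.85/0.05 = 17.
Target odds = 4.
Require 17ⁿ ≥ 4 ÷ (83/9917) = 39668/83.
17² = 289 falls short of 39668/83 but 17³ = 4913 reaches it, so n = 3.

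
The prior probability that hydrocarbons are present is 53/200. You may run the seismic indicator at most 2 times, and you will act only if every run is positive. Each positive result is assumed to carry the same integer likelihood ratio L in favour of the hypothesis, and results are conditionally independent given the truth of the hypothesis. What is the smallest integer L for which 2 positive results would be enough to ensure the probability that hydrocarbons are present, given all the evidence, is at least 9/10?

Prior odds = 0.265/0.735 = 53/147.
Target odds = 0.9/0.1 = 9.
Need L² ≥ 9 ÷ (53/147) = 1323/53.
4² = 16 < 1323/53 ≤ 25 = 5², so L = 5.

5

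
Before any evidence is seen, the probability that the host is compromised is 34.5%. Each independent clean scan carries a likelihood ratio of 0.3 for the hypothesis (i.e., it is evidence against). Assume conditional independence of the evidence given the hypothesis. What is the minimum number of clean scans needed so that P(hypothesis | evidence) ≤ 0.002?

5

Prior odds: 0.345 ÷ 0.655 = 69/131.
Likelihood ratio per clean scan = 0.3.
Target posterior odds = 0.002/0.998 = 1/499.
Require 0.3ⁿ ≤ 1/499 ÷ (69/131) = 131/34431.
0.3⁴ = 0.0081 is still above 131/34431 but 0.3⁵ = 243/100000 is at or below it, so n = 5.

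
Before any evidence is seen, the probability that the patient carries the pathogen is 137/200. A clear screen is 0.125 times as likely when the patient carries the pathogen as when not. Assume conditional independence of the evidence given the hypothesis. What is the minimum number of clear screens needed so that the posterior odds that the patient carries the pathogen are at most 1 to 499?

Prior odds = 0.685/0.315 = 137/63.
Likelihood ratio per clear screen = 0.125.
Target odds = 1/499.
Need (137/63) × 0.125ⁿ ≤ 1/499, i.e. 0.125ⁿ ≤ 63/68363.
0.125³ = 0.001953125 is still above 63/68363 but 0.125⁴ = 1/4096 is at or below it, so n = 4.

4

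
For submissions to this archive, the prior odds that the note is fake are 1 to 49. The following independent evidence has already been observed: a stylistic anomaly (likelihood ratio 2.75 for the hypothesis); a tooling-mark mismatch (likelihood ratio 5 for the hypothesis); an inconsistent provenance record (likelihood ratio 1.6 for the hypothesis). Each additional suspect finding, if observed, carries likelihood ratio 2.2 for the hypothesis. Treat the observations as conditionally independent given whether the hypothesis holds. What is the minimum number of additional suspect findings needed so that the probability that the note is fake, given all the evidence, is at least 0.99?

Prior odds = 1/49.
Combined Bayes factor of the evidence already in hand = 2.75 × 5 × 1.6 = 22.
Odds after that evidence = (1/49) × 22 = 22/49.
Target odds = 0.99/0.01 = 99.
Need 2.2ⁿ ≥ 99 ÷ (22/49) = 220.5.
2.2⁶ = 1771561/15625 falls short of 220.5 but 2.2⁷ = 19487171/78125 reaches it, so n = 7.

7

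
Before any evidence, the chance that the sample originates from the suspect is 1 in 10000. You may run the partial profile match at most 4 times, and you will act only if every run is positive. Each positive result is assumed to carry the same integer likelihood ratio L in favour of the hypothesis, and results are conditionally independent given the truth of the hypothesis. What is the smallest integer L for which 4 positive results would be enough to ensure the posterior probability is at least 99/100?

32

Prior odds = 0.0001/0.9999 = 1/9999.
Target odds = 0.99/0.01 = 99.
Need L⁴ ≥ 99 ÷ (1/9999) = 989901.
31⁴ = 923521 < 989901 ≤ 1048576 = 32⁴, so L = 32.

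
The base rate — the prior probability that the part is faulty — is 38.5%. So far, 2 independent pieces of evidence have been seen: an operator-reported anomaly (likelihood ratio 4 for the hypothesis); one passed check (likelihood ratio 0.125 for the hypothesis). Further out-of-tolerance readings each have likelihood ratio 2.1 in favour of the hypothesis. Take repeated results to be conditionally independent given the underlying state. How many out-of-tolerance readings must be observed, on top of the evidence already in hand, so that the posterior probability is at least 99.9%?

11

Prior odds = 0.385/0.615 = 77/123.
Combined Bayes factor of the evidence already in hand = 4 × 0.125 = 0.5.
Odds after that evidence = (77/123) × 0.5 = 77/246.
Target odds = 0.999/0.001 = 999.
Need 2.1ⁿ ≥ 999 ÷ (77/246) = 245754/77.
2.1¹⁰ ≈1667.99 falls short of 245754/77 but 2.1¹¹ ≈3502.78 reaches it, so n = 11.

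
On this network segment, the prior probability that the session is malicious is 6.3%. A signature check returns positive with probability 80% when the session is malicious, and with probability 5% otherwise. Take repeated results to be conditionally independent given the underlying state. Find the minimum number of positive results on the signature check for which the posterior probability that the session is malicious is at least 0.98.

3

Prior odds = 0.063/0.937 = 63/937.
Likelihood ratio of a positive result = 0.8/0.05 = 16.
Target posterior odds = 0.98/0.02 = 49.
Need (63/937) × 16ⁿ ≥ 49, i.e. 16ⁿ ≥ 6559/9.
16² = 256 falls short of 6559/9 but 16³ = 4096 reaches it, so n = 3.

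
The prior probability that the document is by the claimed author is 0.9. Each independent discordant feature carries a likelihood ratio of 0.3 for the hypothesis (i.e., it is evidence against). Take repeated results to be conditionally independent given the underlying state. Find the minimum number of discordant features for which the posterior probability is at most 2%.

Prior odds: 0.9 ÷ 0.1 = 9.
Likelihood ratio per discordant feature = 0.3.
Target posterior odds = 0.02/0.98 = 1/49.
Need 9 × 0.3ⁿ ≤ 1/49, i.e. 0.3ⁿ ≤ 1/441.
0.3⁵ = 243/100000 is still above 1/441 but 0.3⁶ = 729/1000000 is at or below it, so n = 6.

6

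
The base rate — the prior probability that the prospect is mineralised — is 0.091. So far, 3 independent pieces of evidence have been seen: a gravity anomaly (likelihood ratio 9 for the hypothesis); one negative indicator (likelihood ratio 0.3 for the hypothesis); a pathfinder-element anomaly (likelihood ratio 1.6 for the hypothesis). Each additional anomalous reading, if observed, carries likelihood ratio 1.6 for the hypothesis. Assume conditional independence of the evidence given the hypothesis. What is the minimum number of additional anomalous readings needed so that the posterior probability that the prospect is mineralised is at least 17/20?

6

Prior odds = 0.091/0.909 = 91/909.
Combined Bayes factor of the evidence already in hand = 9 × 0.3 × 1.6 = 4.32.
Odds after that evidence = (91/909) × 4.32 = 1092/2525.
Target odds = 0.85/0.15 = 17/3.
Need 1.6ⁿ ≥ 17/3 ÷ (1092/2525) = 42925/3276.
1.6⁵ = 10.48576 falls short of 42925/3276 but 1.6⁶ = 262144/15625 reaches it, so n = 6.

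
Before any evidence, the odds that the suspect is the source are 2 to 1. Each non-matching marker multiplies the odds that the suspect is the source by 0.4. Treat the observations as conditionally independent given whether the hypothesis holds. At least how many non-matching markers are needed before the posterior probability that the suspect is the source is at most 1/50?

Prior odds = 2.
Likelihood ratio per non-matching marker = 0.4.
Target posterior odds = 0.02/0.98 = 1/49.
Need 2 × 0.4ⁿ ≤ 1/49, i.e. 0.4ⁿ ≤ 1/98.
0.4⁵ = 0.01024 is still above 1/98 but 0.4⁶ = 64/15625 is at or below it, so n = 6.

6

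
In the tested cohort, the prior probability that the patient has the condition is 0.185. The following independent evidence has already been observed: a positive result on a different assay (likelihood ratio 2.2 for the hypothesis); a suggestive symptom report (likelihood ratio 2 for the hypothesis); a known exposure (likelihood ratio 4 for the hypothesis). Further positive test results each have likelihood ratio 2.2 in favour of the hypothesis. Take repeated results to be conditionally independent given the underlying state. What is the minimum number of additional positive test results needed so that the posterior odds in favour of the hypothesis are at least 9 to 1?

2

Prior odds = 0.185/0.815 = 37/163.
Combined Bayes factor of the evidence already in hand = 2.2 × 2 × 4 = 17.6.
Odds after that evidence = (37/163) × 17.6 = 3256/815.
Target odds = 9.
Need 2.2ⁿ ≥ 9 ÷ (3256/815) = 7335/3256.
2.2¹ = 2.2 falls short of 7335/3256 but 2.2² = 4.84 reaches it, so n = 2.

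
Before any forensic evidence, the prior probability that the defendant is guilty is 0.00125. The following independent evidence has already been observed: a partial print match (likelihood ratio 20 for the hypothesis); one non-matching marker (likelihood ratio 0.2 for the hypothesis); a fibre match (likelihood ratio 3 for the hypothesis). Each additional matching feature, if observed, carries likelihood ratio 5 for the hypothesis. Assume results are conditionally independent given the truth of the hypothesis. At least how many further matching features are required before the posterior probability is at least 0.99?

6

Prior odds = 0.00125/0.99875 = 1/799.
Combined Bayes factor of the evidence already in hand = 20 × 0.2 × 3 = 12.
Odds after that evidence = (1/799) × 12 = 12/799.
Target odds = 0.99/0.01 = 99.
Need 5ⁿ ≥ 99 ÷ (12/799) = 6591.75.
5⁵ = 3125 falls short of 6591.75 but 5⁶ = 15625 reaches it, so n = 6.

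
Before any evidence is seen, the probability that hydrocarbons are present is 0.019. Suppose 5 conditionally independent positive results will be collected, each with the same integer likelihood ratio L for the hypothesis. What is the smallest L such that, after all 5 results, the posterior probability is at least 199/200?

7

Prior odds = 0.019/0.981 = 19/981.
Target odds = 0.995/0.005 = 199.
Need L⁵ ≥ 199 ÷ (19/981) = 195219/19.
6⁵ = 7776 < 195219/19 ≤ 16807 = 7⁵, so L = 7.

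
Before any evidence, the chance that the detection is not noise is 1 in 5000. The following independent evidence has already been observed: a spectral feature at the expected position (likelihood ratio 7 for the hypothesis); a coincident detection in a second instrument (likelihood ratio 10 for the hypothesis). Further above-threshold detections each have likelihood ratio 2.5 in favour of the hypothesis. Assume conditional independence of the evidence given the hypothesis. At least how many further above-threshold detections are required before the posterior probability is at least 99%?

Prior odds = 0.0002/0.9998 = 1/4999.
Combined Bayes factor of the evidence already in hand = 7 × 10 = 70.
Odds after that evidence = (1/4999) × 70 = 70/4999.
Target odds = 0.99/0.01 = 99.
Need 2.5ⁿ ≥ 99 ÷ (70/4999) = 494901/70.
2.5⁹ = 1953125/512 falls short of 494901/70 but 2.5¹⁰ = 9765625/1024 reaches it, so n = 10.

10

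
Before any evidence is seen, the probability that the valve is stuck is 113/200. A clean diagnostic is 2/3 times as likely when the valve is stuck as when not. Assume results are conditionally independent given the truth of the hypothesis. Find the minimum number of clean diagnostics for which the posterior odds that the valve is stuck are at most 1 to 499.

Prior odds: 0.565 ÷ 0.435 = 113/87.
Likelihood ratio per clean diagnostic = 2/3.
Target odds = 1/499.
Require (2/3)ⁿ ≤ 1/499 ÷ (113/87) = 87/56387.
(2/3)¹⁵ = 32768/14348907 is still above 87/56387 but (2/3)¹⁶ = 65536/43046721 is at or below it, so n = 16.

16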